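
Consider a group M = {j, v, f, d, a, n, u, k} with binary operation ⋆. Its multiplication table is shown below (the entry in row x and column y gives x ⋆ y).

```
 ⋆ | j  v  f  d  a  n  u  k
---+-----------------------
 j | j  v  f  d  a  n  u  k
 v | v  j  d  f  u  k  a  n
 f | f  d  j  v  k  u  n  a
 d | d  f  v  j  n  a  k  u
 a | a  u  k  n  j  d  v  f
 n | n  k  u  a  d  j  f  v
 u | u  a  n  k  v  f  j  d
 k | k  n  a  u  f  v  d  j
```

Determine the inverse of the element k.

First locate the identity: row j matches the header, so j is the identity.
Scan row k for j: k ⋆ k = j. Hence k^(-1) = k.

k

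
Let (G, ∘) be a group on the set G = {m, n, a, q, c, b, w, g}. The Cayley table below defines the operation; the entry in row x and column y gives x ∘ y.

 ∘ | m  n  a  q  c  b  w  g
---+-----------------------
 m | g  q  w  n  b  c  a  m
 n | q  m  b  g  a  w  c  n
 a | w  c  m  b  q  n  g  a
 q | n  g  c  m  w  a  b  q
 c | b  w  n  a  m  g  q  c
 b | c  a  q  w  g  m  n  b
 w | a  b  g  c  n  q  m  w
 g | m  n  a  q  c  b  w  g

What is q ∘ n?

g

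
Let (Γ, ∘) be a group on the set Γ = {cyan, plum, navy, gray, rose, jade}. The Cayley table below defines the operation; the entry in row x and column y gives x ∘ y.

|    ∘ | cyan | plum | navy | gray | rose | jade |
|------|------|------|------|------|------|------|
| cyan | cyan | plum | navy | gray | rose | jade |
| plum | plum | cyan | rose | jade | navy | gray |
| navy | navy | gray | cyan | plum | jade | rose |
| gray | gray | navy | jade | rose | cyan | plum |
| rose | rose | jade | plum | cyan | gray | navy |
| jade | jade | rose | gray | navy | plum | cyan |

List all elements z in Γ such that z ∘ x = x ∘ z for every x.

{cyan}

An element z is central iff its row equals its column in the table.
For navy: navy ∘ rose = jade ≠ plum = rose ∘ navy, so navy ∉ Z.
Checking each element this way leaves Z(Γ) = {cyan}.
(Structurally, Γ here is isomorphic to the symmetric group S_3.)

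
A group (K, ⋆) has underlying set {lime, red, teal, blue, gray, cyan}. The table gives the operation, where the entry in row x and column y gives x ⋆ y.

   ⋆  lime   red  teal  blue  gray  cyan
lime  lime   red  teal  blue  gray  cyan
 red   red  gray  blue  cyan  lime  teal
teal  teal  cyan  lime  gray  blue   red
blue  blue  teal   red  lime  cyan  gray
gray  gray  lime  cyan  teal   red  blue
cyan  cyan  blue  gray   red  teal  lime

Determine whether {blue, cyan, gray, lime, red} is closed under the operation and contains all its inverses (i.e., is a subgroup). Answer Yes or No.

gray ⋆ blue = teal, which is not in {blue, cyan, gray, lime, red}.
The subset is not closed under ⋆, so it is not a subgroup.

No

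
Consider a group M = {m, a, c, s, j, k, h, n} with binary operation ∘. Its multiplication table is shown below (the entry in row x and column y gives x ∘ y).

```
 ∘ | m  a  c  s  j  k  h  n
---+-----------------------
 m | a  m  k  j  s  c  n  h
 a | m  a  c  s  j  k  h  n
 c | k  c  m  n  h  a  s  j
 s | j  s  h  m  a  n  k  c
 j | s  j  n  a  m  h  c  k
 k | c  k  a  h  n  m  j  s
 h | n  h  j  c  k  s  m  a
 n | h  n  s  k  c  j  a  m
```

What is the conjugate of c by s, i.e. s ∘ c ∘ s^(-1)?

k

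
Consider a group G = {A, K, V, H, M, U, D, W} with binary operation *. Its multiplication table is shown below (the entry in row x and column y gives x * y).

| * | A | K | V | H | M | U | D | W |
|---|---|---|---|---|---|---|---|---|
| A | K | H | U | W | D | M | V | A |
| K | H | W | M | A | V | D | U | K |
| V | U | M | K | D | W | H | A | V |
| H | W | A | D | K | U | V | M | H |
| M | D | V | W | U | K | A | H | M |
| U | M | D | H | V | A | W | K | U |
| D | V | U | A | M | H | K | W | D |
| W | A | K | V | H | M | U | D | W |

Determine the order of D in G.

2

The identity element is W (its row matches the header).
D^1 = D
D^2 = D * D = W
The first power of D equal to the identity is D^2, so ord(D) = 2.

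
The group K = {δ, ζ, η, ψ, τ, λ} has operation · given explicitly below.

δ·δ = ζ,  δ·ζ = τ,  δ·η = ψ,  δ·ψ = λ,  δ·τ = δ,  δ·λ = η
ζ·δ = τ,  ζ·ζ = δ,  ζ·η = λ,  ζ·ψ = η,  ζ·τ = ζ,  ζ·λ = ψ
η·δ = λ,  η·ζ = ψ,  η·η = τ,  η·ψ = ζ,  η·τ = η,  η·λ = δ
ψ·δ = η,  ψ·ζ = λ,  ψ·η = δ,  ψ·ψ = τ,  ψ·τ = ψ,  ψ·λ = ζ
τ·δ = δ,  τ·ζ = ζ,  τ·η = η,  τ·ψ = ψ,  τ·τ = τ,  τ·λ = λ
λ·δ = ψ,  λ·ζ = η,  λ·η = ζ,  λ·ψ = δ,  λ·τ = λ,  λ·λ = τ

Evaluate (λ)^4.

λ^1 = λ
λ^2 = λ·λ = τ
λ^3 = τ·λ = λ
λ^4 = λ·λ = τ

τ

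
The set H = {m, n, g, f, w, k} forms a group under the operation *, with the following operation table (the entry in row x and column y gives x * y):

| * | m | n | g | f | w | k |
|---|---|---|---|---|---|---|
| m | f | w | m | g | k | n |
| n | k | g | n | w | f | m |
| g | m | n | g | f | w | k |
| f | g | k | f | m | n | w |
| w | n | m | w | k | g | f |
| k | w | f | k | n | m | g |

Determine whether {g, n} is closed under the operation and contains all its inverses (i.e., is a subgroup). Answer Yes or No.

{g, n} contains the identity g.
Checking products: every product of two elements of {g, n} (read from the table) lies in {g, n}, so the set is closed.
In a finite group, a nonempty closed subset is a subgroup. So {g, n} ≤ H.

Yes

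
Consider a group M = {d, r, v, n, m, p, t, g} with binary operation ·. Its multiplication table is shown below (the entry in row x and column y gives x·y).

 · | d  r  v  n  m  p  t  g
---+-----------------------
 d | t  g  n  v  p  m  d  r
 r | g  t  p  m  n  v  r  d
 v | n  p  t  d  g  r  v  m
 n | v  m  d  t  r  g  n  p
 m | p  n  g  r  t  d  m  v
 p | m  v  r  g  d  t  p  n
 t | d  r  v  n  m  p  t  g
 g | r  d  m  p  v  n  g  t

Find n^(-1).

n

First locate the identity: row t matches the header, so t is the identity.
Scan row n for t: n·n = t. Hence n^(-1) = n.
(Structurally, M here is isomorphic to the elementary abelian group (Z_2)^3.)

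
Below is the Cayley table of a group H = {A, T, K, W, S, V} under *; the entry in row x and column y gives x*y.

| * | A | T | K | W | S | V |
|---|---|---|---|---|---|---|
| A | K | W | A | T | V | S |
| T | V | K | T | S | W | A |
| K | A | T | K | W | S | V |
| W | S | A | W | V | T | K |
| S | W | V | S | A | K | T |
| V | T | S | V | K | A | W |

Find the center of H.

{K}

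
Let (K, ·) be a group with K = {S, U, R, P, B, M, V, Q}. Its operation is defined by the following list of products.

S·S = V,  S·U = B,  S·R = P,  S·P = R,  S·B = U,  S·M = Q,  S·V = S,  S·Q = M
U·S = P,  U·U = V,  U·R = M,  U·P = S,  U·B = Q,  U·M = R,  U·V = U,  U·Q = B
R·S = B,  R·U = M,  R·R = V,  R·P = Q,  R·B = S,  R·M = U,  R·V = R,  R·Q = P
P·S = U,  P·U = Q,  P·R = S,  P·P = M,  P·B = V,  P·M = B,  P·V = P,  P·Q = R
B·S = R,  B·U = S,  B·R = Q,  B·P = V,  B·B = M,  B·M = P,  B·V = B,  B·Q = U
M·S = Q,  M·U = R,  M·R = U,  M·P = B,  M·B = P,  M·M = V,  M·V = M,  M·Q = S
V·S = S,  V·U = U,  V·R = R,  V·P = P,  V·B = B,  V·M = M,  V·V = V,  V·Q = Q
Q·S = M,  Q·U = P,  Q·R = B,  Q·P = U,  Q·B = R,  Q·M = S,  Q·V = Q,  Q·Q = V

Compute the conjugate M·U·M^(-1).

The identity is V. In row M, the entry V sits in column M, so M^(-1) = M.
M·U = R
R·M = U
(Structurally, K here is isomorphic to the dihedral group D_4.)

U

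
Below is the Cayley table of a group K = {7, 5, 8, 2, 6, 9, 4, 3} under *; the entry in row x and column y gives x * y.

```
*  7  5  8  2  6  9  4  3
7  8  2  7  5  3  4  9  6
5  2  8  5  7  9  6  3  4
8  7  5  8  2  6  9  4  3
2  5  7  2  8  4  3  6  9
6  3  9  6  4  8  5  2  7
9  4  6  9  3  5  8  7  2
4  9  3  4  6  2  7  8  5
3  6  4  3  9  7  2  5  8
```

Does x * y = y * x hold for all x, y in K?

Check whether the table is symmetric across its main diagonal.
Every entry (row x, col y) equals the entry (row y, col x), so K is abelian.

Yes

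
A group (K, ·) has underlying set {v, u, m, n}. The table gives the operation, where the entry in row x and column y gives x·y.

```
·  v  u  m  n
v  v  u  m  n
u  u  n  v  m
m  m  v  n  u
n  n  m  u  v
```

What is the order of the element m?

4

The identity element is v (its row matches the header).
m^1 = m
m^2 = m·m = n
m^3 = n·m = u
m^4 = u·m = v
The first power of m equal to the identity is m^4, so ord(m) = 4.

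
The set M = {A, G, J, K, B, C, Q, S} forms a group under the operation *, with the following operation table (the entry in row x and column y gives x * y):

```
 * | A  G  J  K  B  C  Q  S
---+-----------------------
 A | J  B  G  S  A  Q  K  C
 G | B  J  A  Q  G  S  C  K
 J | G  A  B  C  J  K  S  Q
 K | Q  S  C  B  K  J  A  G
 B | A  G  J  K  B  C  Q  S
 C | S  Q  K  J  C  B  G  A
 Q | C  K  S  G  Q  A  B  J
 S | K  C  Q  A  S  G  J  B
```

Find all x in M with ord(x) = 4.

Identity is B. Compute the order of each non-identity element by repeated multiplication:
  A: A → J → G → B  (order 4)
  G: G → J → A → B  (order 4)
  J: J → B  (order 2)
  K: K → B  (order 2)
  C: C → B  (order 2)
  Q: Q → B  (order 2)
  S: S → B  (order 2)
Elements of order 4: {A, G}.

{A, G}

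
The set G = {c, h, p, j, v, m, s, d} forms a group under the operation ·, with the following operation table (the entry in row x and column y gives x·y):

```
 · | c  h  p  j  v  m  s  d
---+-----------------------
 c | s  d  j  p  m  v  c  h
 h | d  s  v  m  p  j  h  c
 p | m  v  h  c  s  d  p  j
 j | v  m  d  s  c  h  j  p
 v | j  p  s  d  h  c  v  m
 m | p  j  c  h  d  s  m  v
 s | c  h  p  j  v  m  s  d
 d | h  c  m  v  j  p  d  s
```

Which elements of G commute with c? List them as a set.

{c, d, h, s}

Compare row c with column c entry by entry.
d·c = h = c·d, so d commutes with c.
v·c = j but c·v = m, so v does not.
Collecting the elements that commute with c: C(c) = {c, d, h, s}.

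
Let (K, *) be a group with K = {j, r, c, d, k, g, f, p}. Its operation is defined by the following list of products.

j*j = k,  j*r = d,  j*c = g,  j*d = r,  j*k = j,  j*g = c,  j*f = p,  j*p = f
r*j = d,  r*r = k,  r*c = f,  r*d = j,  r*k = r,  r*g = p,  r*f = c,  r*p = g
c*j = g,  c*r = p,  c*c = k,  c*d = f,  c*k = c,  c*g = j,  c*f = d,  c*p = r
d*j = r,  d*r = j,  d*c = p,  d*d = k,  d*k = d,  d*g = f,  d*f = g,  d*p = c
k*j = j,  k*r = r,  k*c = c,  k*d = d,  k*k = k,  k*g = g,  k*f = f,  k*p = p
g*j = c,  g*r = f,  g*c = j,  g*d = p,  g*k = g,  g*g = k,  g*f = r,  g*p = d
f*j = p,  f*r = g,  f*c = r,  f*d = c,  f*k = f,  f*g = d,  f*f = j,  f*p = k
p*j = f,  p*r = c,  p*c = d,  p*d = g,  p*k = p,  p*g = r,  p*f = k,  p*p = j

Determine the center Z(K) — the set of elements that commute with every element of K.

An element z is central iff its row equals its column in the table.
For g: g*f = r ≠ d = f*g, so g ∉ Z.
Checking each element this way leaves Z(K) = {j, k}.

{j, k}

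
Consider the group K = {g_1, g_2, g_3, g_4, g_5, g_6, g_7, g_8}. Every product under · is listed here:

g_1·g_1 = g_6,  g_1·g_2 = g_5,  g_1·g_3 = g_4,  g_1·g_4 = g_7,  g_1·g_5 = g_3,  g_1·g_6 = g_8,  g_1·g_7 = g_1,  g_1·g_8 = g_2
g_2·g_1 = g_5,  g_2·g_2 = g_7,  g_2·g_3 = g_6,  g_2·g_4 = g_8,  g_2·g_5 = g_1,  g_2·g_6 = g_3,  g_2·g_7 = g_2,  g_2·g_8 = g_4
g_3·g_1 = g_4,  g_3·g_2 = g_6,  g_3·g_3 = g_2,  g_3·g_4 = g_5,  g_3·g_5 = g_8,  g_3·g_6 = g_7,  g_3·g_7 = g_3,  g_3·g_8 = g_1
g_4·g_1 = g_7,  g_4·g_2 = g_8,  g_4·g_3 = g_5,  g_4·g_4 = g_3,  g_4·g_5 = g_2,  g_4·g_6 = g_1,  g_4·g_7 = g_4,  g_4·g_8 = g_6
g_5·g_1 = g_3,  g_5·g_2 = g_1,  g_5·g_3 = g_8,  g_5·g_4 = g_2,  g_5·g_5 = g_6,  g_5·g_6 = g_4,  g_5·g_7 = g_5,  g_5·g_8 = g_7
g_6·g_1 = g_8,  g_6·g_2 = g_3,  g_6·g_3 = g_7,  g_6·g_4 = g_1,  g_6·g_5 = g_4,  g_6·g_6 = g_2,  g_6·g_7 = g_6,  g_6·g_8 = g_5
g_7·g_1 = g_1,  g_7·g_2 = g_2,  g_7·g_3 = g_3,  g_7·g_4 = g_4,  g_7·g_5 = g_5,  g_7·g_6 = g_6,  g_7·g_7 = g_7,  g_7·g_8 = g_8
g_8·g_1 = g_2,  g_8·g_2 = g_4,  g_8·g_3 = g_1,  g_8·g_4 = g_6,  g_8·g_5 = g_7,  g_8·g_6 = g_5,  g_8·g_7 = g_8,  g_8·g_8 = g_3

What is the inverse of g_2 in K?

First locate the identity: row g_7 matches the header, so g_7 is the identity.
Scan row g_2 for g_7: g_2·g_2 = g_7. Hence g_2^(-1) = g_2.

g_2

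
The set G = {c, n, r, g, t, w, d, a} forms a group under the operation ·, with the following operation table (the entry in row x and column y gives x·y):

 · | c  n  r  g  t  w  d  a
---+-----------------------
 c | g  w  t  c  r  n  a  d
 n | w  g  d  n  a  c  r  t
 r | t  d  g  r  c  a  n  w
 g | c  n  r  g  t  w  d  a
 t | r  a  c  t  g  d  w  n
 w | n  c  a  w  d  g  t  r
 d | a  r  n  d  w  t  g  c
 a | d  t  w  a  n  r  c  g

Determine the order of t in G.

The identity element is g (its row matches the header).
t^1 = t
t^2 = t·t = g
The first power of t equal to the identity is t^2, so ord(t) = 2.
(Structurally, G here is isomorphic to the elementary abelian group (Z_2)^3.)

2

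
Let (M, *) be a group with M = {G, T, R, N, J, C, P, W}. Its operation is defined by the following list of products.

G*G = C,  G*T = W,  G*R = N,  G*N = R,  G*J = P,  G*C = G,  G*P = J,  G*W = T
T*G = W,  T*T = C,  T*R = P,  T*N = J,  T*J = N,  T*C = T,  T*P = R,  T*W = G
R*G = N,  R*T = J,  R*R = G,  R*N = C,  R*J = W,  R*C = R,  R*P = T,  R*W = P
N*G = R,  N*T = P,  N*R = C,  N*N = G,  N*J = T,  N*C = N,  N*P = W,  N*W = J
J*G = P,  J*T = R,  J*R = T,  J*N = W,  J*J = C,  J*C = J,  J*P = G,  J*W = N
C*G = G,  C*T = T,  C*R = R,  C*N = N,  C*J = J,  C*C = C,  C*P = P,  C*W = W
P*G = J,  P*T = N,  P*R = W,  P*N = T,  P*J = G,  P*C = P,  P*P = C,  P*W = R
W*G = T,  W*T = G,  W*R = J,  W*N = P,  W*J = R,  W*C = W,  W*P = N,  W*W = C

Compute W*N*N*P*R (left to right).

W*N = P
P*N = T
T*P = R
R*R = G

G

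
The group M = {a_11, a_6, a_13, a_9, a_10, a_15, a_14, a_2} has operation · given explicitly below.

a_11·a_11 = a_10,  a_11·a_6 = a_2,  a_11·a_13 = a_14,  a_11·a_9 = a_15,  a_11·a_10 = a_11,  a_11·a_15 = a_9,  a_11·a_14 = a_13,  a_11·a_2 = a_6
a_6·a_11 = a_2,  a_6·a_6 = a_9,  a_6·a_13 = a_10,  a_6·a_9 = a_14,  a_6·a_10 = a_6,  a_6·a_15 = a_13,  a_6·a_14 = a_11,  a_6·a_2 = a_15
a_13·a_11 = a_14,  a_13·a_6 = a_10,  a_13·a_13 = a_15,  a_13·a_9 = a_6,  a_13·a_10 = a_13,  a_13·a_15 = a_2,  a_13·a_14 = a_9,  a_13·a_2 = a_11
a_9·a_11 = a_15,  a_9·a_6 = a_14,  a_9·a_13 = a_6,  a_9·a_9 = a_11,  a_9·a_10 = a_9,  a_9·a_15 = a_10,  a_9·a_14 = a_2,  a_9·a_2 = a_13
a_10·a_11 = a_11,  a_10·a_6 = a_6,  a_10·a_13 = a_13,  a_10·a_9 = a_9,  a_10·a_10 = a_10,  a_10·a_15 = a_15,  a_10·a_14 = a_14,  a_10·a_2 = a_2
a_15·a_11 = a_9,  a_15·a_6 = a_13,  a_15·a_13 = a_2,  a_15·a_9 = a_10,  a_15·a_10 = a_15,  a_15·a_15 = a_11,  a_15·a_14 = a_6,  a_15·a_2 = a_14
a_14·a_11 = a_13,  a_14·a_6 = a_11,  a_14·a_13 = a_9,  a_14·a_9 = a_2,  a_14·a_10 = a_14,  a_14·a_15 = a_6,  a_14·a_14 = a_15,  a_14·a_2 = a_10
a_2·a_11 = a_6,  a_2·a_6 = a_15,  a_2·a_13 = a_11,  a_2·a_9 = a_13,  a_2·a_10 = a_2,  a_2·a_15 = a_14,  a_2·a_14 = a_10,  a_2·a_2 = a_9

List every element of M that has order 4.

{a_15, a_9}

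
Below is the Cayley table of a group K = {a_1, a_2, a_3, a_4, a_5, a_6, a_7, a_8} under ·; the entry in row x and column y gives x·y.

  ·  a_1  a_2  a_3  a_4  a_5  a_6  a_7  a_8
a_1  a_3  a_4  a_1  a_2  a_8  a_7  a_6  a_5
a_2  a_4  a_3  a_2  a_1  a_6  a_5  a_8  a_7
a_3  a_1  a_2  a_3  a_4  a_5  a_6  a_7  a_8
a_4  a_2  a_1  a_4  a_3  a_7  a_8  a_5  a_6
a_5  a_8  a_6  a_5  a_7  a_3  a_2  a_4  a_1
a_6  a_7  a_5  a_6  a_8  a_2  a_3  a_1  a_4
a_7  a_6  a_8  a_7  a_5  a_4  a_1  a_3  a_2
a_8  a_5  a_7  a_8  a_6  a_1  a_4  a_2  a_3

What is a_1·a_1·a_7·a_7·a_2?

a_2

a_1·a_1 = a_3
a_3·a_7 = a_7
a_7·a_7 = a_3
a_3·a_2 = a_2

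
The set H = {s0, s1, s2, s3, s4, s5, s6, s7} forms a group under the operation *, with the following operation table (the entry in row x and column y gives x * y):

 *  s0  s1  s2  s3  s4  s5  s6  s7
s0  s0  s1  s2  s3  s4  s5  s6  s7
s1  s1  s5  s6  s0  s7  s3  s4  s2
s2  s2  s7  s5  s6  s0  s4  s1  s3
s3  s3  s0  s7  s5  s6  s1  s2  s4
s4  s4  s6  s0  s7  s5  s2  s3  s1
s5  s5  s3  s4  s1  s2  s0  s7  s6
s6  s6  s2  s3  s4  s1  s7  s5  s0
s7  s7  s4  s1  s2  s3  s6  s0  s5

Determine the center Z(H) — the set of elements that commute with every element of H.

An element z is central iff its row equals its column in the table.
For s4: s4 * s7 = s1 ≠ s3 = s7 * s4, so s4 ∉ Z.
Checking each element this way leaves Z(H) = {s0, s5}.
(Structurally, H here is isomorphic to the quaternion group Q_8.)

{s0, s5}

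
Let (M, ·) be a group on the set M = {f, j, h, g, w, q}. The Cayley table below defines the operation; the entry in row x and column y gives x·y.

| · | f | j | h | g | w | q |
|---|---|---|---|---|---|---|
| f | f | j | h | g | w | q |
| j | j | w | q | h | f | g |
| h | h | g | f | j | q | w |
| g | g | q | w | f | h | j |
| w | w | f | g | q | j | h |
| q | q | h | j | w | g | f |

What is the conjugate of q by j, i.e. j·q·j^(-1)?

h

The identity is f. In row j, the entry f sits in column w, so j^(-1) = w.
j·q = g
g·w = h
(Structurally, M here is isomorphic to the symmetric group S_3.)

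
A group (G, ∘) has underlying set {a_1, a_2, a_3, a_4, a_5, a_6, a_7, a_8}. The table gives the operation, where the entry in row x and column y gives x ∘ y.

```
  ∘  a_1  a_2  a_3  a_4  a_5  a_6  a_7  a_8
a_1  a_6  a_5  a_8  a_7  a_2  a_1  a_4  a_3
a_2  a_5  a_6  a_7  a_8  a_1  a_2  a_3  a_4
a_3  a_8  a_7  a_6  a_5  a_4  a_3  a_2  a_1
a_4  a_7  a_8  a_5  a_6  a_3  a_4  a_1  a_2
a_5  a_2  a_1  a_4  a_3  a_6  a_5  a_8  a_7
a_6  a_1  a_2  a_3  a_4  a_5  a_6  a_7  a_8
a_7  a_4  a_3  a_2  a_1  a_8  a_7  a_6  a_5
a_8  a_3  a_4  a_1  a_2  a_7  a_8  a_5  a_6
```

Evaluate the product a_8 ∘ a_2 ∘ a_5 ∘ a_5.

a_8 ∘ a_2 = a_4
a_4 ∘ a_5 = a_3
a_3 ∘ a_5 = a_4
(Structurally, G here is isomorphic to the elementary abelian group (Z_2)^3.)

a_4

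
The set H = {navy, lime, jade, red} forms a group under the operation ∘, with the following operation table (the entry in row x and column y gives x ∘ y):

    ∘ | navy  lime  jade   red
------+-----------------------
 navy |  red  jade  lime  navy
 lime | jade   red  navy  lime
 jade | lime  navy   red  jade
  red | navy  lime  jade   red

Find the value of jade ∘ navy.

Read row jade, column navy: jade ∘ navy = lime.

lime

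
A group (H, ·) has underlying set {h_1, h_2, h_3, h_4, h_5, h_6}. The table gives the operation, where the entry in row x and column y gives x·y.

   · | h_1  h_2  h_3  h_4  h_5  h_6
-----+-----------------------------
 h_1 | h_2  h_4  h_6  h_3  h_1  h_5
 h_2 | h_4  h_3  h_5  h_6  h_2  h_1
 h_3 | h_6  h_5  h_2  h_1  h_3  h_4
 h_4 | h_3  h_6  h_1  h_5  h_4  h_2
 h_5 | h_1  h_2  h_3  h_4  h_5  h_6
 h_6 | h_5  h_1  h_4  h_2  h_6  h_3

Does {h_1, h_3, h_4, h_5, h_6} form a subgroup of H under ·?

No

h_6·h_4 = h_2, which is not in {h_1, h_3, h_4, h_5, h_6}.
The subset is not closed under ·, so it is not a subgroup.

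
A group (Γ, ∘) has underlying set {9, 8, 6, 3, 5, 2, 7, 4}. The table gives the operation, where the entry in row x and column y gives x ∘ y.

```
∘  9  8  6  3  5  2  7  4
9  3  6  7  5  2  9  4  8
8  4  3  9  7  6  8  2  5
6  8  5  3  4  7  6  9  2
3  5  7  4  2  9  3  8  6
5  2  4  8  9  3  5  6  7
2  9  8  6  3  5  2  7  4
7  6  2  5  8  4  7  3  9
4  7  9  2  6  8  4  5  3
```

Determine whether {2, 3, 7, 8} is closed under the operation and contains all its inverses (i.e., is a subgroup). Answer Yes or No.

{2, 3, 7, 8} contains the identity 2.
Checking products: every product of two elements of {2, 3, 7, 8} (read from the table) lies in {2, 3, 7, 8}, so the set is closed.
In a finite group, a nonempty closed subset is a subgroup. So {2, 3, 7, 8} ≤ Γ.

Yes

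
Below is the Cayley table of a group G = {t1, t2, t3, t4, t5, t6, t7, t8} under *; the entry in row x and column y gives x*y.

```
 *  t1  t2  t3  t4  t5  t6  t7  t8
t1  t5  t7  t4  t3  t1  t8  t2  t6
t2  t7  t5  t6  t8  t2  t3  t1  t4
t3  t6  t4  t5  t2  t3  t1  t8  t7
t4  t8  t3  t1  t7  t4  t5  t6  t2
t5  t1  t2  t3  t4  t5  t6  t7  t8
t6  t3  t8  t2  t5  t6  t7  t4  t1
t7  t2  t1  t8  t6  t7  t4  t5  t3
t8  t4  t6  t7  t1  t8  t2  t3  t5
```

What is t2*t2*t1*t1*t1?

t1

t2*t2 = t5
t5*t1 = t1
t1*t1 = t5
t5*t1 = t1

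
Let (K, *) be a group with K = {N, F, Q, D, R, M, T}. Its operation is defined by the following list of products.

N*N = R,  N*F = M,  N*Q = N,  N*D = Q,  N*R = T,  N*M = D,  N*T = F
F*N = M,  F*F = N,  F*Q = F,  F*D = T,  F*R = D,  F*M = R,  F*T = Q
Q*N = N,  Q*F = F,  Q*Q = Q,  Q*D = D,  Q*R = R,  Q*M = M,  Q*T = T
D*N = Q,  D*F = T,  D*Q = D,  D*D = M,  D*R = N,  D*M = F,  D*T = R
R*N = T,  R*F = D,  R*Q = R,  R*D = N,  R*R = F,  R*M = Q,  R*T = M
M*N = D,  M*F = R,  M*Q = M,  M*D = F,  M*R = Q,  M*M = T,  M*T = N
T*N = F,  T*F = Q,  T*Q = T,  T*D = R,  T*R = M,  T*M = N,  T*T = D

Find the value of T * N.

Read row T, column N: T * N = F.

F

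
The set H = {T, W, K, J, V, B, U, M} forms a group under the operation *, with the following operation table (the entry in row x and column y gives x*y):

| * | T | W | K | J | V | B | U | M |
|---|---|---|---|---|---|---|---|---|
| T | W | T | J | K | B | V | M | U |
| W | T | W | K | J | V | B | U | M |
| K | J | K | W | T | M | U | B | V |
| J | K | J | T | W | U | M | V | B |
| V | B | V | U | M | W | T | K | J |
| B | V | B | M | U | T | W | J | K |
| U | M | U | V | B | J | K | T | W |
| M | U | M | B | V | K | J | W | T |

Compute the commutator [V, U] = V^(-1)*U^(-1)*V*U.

Identity is W; from the table V^(-1) = V and U^(-1) = M.
V*M = J
J*V = U
U*U = T
(Structurally, H here is isomorphic to the dihedral group D_4.)

T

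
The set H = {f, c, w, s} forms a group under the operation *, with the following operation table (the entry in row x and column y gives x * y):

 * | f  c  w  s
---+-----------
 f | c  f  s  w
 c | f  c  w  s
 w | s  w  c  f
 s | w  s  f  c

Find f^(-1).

f

First locate the identity: row c matches the header, so c is the identity.
Scan row f for c: f * f = c. Hence f^(-1) = f.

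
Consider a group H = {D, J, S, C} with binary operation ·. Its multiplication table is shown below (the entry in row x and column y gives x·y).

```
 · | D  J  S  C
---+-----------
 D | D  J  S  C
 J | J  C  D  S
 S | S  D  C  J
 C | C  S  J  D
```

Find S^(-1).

First locate the identity: row D matches the header, so D is the identity.
Scan row S for D: S·J = D. Hence S^(-1) = J.

J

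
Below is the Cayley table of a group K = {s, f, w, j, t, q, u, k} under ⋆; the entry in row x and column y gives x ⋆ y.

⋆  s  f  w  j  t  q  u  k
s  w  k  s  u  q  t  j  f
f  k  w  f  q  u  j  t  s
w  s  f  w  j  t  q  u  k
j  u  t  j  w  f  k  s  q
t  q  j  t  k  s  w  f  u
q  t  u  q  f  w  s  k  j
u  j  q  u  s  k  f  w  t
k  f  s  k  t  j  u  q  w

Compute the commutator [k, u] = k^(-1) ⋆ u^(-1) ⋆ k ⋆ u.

s

Identity is w; from the table k^(-1) = k and u^(-1) = u.
k ⋆ u = q
q ⋆ k = j
j ⋆ u = s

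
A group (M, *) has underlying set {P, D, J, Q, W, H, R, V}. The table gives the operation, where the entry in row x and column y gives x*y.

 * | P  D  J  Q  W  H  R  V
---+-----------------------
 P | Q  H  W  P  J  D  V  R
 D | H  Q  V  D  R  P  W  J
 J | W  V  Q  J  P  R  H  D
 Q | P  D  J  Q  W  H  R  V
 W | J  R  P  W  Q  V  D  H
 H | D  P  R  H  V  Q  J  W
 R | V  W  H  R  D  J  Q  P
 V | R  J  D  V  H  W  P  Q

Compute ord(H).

2

The identity element is Q (its row matches the header).
H^1 = H
H^2 = H*H = Q
The first power of H equal to the identity is H^2, so ord(H) = 2.
(Structurally, M here is isomorphic to the elementary abelian group (Z_2)^3.)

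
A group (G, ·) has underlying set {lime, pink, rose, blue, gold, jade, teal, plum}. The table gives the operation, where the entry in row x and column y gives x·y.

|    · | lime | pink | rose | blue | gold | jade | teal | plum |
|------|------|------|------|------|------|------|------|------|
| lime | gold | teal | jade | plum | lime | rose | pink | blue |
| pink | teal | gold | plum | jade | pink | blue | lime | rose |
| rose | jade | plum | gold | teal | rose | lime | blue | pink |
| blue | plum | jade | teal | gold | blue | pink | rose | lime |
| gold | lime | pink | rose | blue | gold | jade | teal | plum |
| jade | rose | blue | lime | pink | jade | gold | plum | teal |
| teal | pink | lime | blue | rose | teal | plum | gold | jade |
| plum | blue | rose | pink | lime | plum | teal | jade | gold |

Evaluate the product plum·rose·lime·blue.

plum·rose = pink
pink·lime = teal
teal·blue = rose

rose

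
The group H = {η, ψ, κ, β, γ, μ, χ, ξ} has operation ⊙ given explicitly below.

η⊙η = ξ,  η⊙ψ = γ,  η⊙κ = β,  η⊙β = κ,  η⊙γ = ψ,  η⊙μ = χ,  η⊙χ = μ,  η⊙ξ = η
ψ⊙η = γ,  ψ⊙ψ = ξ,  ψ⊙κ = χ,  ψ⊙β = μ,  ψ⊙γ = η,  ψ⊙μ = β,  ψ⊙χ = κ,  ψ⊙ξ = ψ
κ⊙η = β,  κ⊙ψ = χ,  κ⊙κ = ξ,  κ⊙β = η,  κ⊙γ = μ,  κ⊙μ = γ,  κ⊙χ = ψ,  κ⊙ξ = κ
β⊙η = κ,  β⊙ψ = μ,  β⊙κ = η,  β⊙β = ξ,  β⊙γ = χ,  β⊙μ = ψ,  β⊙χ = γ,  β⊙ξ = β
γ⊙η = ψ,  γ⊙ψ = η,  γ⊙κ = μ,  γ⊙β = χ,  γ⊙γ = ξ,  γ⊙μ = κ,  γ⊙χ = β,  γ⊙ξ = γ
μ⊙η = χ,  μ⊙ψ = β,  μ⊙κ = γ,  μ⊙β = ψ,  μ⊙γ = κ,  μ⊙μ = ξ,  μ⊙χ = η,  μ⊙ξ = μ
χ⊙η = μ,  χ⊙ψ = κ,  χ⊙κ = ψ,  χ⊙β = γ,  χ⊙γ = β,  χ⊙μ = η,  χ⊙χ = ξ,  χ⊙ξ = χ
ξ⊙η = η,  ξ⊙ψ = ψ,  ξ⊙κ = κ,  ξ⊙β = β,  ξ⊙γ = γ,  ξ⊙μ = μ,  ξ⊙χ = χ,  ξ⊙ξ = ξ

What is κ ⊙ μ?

Read row κ, column μ: κ ⊙ μ = γ.
(Structurally, H here is isomorphic to the elementary abelian group (Z_2)^3.)

γ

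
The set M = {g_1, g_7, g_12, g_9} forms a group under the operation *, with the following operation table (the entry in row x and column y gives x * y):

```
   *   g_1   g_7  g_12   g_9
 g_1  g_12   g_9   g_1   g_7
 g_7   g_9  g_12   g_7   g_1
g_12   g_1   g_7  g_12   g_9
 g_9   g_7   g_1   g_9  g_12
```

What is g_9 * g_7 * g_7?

g_9 * g_7 = g_1
g_1 * g_7 = g_9

g_9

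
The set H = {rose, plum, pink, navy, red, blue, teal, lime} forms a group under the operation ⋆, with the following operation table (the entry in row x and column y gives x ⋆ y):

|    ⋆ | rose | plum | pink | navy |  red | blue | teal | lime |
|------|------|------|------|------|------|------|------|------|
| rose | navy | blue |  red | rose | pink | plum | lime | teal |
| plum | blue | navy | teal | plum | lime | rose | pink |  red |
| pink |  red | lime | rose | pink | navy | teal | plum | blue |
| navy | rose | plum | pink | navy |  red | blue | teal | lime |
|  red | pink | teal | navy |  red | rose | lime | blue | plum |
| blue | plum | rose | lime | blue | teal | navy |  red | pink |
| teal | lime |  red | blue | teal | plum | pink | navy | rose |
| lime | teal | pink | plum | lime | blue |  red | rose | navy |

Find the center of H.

An element z is central iff its row equals its column in the table.
For teal: teal ⋆ red = plum ≠ blue = red ⋆ teal, so teal ∉ Z.
Checking each element this way leaves Z(H) = {navy, rose}.
(Structurally, H here is isomorphic to the dihedral group D_4.)

{navy, rose}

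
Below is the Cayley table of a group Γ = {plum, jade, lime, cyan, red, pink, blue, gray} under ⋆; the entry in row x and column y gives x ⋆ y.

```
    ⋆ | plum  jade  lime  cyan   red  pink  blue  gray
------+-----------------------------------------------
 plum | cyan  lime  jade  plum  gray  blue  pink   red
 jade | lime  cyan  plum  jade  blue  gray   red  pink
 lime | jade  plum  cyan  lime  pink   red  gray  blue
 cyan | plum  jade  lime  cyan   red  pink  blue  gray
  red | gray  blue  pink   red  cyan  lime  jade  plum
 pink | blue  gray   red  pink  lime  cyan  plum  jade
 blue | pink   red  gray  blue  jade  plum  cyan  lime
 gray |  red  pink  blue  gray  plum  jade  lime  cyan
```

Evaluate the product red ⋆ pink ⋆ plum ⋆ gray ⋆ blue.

plum

red ⋆ pink = lime
lime ⋆ plum = jade
jade ⋆ gray = pink
pink ⋆ blue = plum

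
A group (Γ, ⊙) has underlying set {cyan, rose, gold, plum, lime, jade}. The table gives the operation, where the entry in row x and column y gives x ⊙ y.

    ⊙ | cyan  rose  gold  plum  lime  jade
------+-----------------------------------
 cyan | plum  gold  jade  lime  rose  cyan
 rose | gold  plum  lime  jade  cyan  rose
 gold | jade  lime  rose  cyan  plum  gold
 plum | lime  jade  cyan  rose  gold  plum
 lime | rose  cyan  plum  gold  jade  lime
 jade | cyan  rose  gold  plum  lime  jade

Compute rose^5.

plum

rose^1 = rose
rose^2 = rose ⊙ rose = plum
rose^3 = plum ⊙ rose = jade
rose^4 = jade ⊙ rose = rose
rose^5 = rose ⊙ rose = plum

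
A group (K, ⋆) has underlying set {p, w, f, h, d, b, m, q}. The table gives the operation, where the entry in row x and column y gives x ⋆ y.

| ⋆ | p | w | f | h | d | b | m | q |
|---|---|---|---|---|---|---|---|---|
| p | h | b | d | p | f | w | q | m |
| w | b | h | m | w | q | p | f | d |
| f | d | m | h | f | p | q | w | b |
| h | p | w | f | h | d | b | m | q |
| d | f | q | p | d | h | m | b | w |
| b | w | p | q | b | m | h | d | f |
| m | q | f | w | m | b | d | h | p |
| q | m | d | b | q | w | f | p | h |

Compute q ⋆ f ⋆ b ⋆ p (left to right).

q ⋆ f = b
b ⋆ b = h
h ⋆ p = p

p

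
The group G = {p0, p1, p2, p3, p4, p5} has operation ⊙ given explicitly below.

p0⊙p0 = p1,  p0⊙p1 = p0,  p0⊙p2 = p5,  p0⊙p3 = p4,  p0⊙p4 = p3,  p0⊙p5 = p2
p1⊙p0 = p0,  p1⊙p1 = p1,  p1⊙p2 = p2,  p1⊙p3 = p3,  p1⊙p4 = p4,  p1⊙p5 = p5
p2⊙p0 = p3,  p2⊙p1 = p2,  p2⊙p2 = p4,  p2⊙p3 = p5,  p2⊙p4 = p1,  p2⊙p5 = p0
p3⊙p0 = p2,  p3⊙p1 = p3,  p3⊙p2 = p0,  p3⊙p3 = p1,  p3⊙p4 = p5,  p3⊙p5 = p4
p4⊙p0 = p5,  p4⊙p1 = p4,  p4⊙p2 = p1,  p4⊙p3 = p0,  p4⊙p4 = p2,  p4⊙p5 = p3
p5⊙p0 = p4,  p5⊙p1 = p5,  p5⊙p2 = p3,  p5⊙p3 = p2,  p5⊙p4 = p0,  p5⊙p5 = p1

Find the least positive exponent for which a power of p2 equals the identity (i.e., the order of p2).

The identity element is p1 (its row matches the header).
p2^1 = p2
p2^2 = p2 ⊙ p2 = p4
p2^3 = p4 ⊙ p2 = p1
The first power of p2 equal to the identity is p2^3, so ord(p2) = 3.

3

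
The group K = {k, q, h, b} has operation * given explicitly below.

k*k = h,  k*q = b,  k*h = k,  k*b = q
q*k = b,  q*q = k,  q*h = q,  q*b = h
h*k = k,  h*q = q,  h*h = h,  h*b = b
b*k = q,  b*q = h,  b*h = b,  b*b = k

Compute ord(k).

2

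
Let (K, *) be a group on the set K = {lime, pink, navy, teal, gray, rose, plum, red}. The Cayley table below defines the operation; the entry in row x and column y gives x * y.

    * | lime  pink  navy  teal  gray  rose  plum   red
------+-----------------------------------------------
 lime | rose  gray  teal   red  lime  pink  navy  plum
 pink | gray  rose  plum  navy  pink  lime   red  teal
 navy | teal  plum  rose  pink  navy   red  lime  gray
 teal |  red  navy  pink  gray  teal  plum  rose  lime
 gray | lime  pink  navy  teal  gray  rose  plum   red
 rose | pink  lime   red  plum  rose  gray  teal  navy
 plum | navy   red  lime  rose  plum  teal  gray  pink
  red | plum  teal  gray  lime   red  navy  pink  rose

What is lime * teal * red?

rose

lime * teal = red
red * red = rose
(Structurally, K here is isomorphic to Z_2 x Z_4.)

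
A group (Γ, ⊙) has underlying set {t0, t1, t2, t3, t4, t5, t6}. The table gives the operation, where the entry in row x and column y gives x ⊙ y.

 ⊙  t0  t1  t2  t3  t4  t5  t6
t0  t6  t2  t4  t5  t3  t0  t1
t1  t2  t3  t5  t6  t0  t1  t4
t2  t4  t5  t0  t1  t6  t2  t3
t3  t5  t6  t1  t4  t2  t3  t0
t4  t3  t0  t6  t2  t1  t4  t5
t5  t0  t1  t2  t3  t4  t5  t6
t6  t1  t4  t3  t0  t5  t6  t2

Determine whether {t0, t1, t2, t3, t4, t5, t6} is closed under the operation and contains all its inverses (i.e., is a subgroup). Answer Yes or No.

Yes

{t0, t1, t2, t3, t4, t5, t6} contains the identity t5.
Checking products: every product of two elements of {t0, t1, t2, t3, t4, t5, t6} (read from the table) lies in {t0, t1, t2, t3, t4, t5, t6}, so the set is closed.
In a finite group, a nonempty closed subset is a subgroup. So {t0, t1, t2, t3, t4, t5, t6} ≤ Γ.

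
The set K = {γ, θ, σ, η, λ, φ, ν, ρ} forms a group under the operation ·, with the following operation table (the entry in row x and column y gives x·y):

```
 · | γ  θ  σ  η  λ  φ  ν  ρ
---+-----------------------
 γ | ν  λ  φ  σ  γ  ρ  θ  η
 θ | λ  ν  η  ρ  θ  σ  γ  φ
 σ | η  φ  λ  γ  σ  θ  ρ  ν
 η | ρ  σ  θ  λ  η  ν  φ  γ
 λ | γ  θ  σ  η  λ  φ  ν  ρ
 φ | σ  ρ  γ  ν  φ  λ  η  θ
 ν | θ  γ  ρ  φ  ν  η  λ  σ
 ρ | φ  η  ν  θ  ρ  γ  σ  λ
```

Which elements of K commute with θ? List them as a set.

Compare row θ with column θ entry by entry.
γ·θ = λ = θ·γ, so γ commutes with θ.
η·θ = σ but θ·η = ρ, so η does not.
Collecting the elements that commute with θ: C(θ) = {γ, θ, λ, ν}.

{γ, θ, λ, ν}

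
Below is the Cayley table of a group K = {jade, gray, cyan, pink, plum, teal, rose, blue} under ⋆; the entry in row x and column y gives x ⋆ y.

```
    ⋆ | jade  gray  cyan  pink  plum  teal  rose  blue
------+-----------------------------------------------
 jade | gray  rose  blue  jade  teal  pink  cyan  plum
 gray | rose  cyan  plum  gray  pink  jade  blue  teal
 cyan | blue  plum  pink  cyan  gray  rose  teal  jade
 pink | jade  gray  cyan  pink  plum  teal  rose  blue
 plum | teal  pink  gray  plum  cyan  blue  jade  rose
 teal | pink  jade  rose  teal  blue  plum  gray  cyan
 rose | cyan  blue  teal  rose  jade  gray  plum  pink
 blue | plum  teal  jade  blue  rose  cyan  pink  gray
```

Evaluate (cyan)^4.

cyan^1 = cyan
cyan^2 = cyan ⋆ cyan = pink
cyan^3 = pink ⋆ cyan = cyan
cyan^4 = cyan ⋆ cyan = pink

pink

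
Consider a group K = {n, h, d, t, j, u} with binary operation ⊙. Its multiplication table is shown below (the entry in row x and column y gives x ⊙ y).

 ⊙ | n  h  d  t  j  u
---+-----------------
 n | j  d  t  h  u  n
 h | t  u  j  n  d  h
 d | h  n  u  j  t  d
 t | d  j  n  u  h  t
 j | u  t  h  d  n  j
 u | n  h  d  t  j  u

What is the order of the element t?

The identity element is u (its row matches the header).
t^1 = t
t^2 = t ⊙ t = u
The first power of t equal to the identity is t^2, so ord(t) = 2.

2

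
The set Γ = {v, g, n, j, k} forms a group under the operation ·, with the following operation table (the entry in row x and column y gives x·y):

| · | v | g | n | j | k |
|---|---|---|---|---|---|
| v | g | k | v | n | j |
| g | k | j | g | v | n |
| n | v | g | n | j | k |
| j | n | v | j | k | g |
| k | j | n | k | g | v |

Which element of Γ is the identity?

The identity e satisfies e·x = x for all x, so its row in the table reproduces the column headers.
Row n reads: v, g, n, j, k — exactly the header order. So n is the identity.

n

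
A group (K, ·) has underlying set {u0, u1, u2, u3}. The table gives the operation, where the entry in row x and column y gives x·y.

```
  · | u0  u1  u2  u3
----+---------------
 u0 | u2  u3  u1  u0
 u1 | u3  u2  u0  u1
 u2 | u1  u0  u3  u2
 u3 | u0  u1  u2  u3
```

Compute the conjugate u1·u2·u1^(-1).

The identity is u3. In row u1, the entry u3 sits in column u0, so u1^(-1) = u0.
u1·u2 = u0
u0·u0 = u2

u2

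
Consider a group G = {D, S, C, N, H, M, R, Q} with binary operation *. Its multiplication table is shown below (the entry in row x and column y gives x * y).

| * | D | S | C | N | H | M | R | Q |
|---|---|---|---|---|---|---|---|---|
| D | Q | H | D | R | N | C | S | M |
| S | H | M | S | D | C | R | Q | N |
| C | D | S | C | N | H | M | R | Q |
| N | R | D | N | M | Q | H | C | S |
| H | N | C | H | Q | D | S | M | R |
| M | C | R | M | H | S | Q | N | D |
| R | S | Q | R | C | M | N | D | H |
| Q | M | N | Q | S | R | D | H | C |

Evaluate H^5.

R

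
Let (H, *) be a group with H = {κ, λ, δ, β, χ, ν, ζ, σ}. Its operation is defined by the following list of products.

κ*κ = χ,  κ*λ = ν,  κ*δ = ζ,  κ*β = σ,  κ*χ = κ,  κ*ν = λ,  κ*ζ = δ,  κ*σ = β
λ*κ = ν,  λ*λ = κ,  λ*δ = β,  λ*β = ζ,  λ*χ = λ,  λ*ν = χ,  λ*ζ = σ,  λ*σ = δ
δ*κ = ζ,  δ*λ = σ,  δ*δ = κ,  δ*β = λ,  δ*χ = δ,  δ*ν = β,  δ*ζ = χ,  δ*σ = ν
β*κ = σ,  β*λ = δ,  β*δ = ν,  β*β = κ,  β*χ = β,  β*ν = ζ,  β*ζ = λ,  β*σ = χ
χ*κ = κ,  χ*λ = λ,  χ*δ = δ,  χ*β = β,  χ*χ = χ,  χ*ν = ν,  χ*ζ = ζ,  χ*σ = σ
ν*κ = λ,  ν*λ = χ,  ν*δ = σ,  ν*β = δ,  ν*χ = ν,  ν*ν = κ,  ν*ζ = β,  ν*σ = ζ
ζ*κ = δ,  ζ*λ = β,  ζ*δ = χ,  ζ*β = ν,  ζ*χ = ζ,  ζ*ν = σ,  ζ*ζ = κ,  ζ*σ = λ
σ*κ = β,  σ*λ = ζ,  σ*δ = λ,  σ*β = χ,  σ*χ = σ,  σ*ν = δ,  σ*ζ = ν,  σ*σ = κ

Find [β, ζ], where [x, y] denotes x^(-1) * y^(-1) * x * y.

κ

Identity is χ; from the table β^(-1) = σ and ζ^(-1) = δ.
σ * δ = λ
λ * β = ζ
ζ * ζ = κ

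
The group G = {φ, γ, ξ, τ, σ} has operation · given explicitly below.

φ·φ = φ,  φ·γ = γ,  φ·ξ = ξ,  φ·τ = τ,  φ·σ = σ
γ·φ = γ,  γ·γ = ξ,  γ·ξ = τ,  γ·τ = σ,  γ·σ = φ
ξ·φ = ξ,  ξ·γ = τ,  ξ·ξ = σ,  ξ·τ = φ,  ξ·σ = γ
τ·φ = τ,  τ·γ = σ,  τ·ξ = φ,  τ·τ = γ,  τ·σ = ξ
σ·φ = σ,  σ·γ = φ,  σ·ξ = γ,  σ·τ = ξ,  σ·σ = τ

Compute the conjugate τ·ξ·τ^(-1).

ξ

The identity is φ. In row τ, the entry φ sits in column ξ, so τ^(-1) = ξ.
τ·ξ = φ
φ·ξ = ξ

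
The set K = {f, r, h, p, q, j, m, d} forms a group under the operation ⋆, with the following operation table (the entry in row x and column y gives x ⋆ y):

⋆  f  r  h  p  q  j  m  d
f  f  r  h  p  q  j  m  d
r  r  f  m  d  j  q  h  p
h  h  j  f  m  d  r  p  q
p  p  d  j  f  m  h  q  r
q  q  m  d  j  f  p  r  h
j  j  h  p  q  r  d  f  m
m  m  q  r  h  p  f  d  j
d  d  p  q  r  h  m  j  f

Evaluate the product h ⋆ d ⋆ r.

h ⋆ d = q
q ⋆ r = m
(Structurally, K here is isomorphic to the dihedral group D_4.)

m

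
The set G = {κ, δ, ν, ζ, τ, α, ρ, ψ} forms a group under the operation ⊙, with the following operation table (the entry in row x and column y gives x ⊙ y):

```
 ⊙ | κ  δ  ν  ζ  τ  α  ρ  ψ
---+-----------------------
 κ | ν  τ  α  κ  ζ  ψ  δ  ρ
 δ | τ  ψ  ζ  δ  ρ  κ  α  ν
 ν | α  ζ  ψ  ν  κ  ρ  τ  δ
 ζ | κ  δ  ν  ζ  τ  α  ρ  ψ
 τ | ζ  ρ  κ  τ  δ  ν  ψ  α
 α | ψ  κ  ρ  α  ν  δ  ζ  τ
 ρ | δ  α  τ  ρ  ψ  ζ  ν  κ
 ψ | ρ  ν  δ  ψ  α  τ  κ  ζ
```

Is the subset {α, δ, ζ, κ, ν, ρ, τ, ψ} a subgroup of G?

{α, δ, ζ, κ, ν, ρ, τ, ψ} contains the identity ζ.
Checking products: every product of two elements of {α, δ, ζ, κ, ν, ρ, τ, ψ} (read from the table) lies in {α, δ, ζ, κ, ν, ρ, τ, ψ}, so the set is closed.
In a finite group, a nonempty closed subset is a subgroup. So {α, δ, ζ, κ, ν, ρ, τ, ψ} ≤ G.

Yes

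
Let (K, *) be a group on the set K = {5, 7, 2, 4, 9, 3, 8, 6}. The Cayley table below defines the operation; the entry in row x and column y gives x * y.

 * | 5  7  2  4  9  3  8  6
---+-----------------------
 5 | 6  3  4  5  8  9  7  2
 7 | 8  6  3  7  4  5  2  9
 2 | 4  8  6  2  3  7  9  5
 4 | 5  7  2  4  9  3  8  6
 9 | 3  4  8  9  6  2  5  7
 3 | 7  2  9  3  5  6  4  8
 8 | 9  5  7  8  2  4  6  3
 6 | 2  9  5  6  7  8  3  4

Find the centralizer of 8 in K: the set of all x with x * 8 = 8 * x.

{3, 4, 6, 8}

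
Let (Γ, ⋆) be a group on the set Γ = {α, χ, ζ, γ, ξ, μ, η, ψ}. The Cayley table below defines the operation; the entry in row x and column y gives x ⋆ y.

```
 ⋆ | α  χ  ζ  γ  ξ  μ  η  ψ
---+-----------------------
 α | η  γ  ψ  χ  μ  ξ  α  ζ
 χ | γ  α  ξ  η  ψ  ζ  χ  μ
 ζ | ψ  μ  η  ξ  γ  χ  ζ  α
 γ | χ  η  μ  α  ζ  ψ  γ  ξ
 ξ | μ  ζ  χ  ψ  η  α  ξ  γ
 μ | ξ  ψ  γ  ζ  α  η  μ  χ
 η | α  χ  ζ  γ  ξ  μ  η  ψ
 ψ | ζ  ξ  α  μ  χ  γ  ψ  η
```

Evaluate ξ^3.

ξ

ξ^1 = ξ
ξ^2 = ξ ⋆ ξ = η
ξ^3 = η ⋆ ξ = ξ
(Structurally, Γ here is isomorphic to the dihedral group D_4.)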